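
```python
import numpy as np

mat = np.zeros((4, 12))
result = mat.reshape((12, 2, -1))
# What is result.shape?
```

(12, 2, 2)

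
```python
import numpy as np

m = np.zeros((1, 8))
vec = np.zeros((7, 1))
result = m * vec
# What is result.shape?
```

(7, 8)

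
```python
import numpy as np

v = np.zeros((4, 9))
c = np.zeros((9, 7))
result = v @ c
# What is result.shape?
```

(4, 7)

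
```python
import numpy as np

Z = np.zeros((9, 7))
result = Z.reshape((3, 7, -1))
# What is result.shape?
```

(3, 7, 3)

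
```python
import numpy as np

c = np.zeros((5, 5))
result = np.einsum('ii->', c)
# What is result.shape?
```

()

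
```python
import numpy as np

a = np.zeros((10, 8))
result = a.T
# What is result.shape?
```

(8, 10)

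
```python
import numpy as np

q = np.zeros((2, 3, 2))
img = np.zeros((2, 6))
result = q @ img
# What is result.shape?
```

(2, 3, 6)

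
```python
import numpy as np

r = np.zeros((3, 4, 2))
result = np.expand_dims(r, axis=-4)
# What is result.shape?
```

(1, 3, 4, 2)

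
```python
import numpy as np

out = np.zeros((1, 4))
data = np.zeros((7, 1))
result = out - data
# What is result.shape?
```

(7, 4)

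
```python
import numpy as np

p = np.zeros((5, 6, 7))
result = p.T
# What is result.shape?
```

(7, 6, 5)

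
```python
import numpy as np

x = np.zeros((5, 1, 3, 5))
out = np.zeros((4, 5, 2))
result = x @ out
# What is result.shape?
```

(5, 4, 3, 2)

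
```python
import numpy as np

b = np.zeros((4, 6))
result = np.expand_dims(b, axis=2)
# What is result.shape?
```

(4, 6, 1)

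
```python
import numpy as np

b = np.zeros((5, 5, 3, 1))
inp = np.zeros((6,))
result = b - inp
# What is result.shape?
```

(5, 5, 3, 6)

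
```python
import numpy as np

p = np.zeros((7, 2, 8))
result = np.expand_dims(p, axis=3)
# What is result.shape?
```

(7, 2, 8, 1)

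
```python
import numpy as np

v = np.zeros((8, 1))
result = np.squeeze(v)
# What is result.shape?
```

(8,)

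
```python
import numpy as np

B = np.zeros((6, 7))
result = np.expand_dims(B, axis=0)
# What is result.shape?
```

(1, 6, 7)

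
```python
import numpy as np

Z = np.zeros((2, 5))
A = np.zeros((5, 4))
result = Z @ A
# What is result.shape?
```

(2, 4)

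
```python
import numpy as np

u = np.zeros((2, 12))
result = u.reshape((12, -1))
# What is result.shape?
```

(12, 2)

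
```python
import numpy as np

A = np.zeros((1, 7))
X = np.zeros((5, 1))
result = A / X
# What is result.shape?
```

(5, 7)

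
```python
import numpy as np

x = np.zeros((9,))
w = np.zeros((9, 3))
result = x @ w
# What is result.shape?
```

(3,)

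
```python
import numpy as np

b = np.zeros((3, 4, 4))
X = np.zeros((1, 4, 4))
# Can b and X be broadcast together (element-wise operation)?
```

Yes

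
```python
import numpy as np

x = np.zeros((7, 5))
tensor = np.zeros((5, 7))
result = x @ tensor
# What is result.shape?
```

(7, 7)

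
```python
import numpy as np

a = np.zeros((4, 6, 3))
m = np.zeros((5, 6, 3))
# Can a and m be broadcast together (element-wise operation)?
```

No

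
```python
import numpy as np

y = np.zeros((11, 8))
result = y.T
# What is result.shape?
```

(8, 11)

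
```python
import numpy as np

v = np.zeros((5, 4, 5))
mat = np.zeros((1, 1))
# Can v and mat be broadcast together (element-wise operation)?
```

Yes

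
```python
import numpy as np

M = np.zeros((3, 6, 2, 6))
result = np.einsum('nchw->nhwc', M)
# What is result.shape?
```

(3, 2, 6, 6)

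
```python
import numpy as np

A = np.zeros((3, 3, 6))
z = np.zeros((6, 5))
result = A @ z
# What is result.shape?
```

(3, 3, 5)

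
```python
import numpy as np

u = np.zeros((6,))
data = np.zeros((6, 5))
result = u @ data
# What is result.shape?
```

(5,)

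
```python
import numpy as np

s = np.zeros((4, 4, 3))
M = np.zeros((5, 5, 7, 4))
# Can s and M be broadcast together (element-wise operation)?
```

No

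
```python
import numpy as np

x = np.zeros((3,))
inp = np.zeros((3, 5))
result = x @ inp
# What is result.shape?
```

(5,)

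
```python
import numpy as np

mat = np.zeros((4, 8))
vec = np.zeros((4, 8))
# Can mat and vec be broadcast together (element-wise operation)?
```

Yes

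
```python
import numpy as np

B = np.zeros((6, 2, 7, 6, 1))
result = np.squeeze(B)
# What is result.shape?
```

(6, 2, 7, 6)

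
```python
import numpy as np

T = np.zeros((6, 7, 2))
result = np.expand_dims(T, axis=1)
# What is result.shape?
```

(6, 1, 7, 2)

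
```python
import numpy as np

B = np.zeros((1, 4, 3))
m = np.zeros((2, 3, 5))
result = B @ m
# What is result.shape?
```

(2, 4, 5)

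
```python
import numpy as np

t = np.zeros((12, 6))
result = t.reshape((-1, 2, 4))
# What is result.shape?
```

(9, 2, 4)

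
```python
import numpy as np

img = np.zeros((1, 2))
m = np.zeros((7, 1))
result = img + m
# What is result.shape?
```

(7, 2)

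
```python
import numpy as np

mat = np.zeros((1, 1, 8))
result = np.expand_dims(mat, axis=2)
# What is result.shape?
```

(1, 1, 1, 8)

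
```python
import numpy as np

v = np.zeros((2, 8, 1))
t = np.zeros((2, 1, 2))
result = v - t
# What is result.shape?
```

(2, 8, 2)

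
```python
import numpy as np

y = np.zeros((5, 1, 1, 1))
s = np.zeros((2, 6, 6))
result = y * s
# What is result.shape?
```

(5, 2, 6, 6)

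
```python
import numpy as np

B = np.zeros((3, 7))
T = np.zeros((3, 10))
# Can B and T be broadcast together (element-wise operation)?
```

No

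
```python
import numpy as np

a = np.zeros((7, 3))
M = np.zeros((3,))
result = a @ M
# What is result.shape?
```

(7,)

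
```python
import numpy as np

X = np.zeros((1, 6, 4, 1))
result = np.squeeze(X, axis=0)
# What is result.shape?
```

(6, 4, 1)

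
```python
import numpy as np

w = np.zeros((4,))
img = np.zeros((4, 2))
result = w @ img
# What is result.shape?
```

(2,)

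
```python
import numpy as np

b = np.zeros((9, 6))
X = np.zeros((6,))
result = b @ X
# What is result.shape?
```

(9,)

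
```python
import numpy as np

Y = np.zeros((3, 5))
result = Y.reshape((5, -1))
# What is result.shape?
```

(5, 3)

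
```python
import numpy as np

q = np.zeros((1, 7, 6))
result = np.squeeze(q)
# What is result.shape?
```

(7, 6)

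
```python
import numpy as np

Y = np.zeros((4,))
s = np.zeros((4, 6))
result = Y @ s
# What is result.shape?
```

(6,)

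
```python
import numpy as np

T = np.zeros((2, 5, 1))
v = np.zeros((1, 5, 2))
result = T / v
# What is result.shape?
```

(2, 5, 2)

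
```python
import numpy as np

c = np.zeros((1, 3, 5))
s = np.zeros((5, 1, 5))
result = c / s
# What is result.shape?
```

(5, 3, 5)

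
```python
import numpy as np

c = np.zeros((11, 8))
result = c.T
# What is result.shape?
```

(8, 11)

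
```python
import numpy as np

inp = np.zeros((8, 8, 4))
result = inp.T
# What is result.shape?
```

(4, 8, 8)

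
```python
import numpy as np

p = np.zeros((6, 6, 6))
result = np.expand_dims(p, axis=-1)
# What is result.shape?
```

(6, 6, 6, 1)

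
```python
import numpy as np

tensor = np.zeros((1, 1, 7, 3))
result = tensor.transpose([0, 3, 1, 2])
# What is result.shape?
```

(1, 3, 1, 7)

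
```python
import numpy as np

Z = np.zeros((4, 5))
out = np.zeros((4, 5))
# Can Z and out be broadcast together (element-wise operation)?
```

Yes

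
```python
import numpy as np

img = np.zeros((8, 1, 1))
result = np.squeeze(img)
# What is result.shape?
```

(8,)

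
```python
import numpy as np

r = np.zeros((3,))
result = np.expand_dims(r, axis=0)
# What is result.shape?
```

(1, 3)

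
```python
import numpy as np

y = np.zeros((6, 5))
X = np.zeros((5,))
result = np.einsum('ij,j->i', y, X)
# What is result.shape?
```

(6,)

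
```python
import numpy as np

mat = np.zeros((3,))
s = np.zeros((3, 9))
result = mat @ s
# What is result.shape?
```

(9,)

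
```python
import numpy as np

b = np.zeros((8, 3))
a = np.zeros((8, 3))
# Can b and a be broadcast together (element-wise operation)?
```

Yes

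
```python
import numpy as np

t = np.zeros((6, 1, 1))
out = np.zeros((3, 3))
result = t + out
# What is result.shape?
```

(6, 3, 3)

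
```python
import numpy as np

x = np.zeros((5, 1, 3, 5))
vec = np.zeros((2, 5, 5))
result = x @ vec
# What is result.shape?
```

(5, 2, 3, 5)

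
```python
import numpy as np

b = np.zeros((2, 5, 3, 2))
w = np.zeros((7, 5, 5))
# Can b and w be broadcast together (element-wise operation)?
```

No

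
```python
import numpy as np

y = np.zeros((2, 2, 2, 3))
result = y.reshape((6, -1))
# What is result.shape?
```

(6, 4)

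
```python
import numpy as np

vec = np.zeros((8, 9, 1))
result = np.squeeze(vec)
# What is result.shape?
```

(8, 9)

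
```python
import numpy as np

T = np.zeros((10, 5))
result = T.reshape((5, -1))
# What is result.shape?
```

(5, 10)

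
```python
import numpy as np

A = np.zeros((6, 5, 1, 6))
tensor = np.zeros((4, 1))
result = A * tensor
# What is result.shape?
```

(6, 5, 4, 6)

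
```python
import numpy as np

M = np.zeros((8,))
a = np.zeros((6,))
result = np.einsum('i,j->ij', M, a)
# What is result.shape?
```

(8, 6)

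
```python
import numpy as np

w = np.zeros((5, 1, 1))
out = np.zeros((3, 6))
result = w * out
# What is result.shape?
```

(5, 3, 6)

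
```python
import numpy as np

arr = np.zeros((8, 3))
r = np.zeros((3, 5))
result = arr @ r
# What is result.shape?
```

(8, 5)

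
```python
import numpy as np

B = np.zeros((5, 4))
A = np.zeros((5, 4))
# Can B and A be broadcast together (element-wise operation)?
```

Yes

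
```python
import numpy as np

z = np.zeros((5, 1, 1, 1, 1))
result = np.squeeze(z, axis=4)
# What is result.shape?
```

(5, 1, 1, 1)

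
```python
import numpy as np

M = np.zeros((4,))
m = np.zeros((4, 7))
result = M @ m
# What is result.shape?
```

(7,)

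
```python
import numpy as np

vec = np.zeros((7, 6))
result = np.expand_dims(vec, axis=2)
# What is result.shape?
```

(7, 6, 1)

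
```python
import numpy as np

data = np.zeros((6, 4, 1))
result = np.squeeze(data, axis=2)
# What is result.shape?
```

(6, 4)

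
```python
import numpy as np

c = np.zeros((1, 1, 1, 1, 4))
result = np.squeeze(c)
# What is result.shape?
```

(4,)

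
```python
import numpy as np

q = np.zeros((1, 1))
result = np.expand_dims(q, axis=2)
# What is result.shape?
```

(1, 1, 1)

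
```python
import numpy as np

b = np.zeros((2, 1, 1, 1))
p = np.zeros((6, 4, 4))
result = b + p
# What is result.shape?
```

(2, 6, 4, 4)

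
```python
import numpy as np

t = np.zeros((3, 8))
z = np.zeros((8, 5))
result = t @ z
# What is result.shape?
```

(3, 5)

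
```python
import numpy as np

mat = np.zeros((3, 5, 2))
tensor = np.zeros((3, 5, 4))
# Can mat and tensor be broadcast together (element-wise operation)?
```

No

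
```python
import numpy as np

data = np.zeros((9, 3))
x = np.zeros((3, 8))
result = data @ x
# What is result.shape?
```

(9, 8)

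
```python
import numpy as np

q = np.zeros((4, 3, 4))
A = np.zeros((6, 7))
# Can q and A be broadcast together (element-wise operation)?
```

No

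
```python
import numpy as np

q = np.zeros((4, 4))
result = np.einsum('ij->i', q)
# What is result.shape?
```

(4,)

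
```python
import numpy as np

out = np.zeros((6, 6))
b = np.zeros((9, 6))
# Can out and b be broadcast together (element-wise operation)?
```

No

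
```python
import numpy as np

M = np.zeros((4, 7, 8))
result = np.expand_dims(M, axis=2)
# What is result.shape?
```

(4, 7, 1, 8)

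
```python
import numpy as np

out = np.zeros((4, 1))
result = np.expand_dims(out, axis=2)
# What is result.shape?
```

(4, 1, 1)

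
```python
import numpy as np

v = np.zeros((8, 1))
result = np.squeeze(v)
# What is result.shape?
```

(8,)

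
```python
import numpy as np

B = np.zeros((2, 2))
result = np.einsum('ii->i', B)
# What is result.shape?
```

(2,)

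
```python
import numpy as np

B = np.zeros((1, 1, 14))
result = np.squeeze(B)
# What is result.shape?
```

(14,)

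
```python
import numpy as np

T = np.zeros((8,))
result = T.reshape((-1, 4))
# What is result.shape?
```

(2, 4)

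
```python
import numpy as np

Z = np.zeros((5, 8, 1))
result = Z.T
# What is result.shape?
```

(1, 8, 5)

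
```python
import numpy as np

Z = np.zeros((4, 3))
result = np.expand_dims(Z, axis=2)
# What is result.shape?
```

(4, 3, 1)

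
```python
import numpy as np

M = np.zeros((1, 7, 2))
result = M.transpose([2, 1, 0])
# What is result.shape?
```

(2, 7, 1)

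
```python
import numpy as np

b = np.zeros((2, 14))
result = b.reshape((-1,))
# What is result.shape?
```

(28,)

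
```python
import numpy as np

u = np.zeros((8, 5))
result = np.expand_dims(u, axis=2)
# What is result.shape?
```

(8, 5, 1)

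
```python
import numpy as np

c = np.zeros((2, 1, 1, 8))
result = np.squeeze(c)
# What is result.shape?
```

(2, 8)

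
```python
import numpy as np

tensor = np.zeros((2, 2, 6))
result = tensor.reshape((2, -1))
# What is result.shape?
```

(2, 12)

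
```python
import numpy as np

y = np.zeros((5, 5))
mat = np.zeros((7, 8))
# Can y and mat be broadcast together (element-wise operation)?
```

No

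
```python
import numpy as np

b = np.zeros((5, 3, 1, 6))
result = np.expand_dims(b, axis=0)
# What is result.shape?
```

(1, 5, 3, 1, 6)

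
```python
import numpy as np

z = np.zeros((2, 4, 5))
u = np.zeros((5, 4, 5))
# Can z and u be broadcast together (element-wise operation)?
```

No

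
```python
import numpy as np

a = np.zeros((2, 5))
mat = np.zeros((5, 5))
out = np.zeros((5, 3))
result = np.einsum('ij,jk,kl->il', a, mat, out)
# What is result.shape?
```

(2, 3)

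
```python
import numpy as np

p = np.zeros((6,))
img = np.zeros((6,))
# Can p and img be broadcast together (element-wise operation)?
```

Yes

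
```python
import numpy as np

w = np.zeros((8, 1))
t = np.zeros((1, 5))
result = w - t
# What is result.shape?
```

(8, 5)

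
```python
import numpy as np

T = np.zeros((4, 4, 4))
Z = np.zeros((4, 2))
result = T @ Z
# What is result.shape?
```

(4, 4, 2)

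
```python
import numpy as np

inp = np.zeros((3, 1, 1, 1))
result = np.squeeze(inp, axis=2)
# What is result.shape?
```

(3, 1, 1)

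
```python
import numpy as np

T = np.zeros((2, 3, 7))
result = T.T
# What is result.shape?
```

(7, 3, 2)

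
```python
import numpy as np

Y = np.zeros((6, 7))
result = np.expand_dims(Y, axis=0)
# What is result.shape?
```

(1, 6, 7)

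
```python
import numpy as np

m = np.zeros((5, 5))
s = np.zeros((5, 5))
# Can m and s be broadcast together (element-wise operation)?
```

Yes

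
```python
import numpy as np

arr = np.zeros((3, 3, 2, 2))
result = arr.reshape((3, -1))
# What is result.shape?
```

(3, 12)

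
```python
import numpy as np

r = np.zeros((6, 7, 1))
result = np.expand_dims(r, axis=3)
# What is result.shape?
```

(6, 7, 1, 1)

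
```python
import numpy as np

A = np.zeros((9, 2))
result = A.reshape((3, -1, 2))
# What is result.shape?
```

(3, 3, 2)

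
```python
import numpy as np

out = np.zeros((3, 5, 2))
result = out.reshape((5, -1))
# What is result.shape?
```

(5, 6)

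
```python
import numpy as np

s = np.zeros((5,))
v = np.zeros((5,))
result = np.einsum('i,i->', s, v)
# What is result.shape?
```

()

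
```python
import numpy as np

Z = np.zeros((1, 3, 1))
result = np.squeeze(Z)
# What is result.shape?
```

(3,)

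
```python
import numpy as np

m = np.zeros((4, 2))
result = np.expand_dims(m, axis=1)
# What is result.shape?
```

(4, 1, 2)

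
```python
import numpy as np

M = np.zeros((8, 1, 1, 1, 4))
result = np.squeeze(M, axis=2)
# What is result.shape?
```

(8, 1, 1, 4)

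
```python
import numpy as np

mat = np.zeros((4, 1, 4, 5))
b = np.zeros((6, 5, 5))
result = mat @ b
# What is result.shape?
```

(4, 6, 4, 5)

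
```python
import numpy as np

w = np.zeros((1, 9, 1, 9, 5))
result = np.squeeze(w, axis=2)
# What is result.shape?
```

(1, 9, 9, 5)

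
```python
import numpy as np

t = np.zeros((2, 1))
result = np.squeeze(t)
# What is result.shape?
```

(2,)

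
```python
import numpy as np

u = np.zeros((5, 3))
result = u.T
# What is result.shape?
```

(3, 5)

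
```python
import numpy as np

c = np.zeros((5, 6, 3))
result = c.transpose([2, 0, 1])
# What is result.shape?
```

(3, 5, 6)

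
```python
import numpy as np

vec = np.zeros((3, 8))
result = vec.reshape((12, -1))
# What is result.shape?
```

(12, 2)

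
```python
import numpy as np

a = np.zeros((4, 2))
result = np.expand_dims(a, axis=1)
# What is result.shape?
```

(4, 1, 2)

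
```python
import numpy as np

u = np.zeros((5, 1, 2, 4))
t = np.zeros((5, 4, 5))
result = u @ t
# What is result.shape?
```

(5, 5, 2, 5)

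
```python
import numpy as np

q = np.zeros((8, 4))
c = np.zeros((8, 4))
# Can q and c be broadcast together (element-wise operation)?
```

Yes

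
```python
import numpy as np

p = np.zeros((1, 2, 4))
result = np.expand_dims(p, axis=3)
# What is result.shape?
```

(1, 2, 4, 1)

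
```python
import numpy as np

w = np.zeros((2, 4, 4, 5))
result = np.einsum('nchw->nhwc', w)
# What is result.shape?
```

(2, 4, 5, 4)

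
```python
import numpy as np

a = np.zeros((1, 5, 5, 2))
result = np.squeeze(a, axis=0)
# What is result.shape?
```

(5, 5, 2)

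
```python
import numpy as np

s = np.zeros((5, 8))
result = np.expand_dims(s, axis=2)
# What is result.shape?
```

(5, 8, 1)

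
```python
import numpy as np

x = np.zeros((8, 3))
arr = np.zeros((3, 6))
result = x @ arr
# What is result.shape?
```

(8, 6)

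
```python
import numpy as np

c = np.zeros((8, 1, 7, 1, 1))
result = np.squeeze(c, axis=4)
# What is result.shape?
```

(8, 1, 7, 1)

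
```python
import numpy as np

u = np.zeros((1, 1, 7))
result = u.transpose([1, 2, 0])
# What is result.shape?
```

(1, 7, 1)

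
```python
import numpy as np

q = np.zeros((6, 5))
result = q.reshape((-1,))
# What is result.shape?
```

(30,)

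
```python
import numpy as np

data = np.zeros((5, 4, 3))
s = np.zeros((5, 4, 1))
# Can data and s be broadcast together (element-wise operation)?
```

Yes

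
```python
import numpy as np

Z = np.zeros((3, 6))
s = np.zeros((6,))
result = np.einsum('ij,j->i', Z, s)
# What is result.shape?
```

(3,)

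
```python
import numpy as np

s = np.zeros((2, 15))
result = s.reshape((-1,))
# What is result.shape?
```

(30,)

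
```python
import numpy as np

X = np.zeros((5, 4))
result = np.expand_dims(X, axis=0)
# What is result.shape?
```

(1, 5, 4)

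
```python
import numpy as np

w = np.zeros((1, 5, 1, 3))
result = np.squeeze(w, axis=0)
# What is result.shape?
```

(5, 1, 3)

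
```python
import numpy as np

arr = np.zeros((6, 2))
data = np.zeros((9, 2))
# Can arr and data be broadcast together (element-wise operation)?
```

No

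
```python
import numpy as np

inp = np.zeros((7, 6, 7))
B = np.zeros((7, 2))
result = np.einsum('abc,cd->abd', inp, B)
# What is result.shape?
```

(7, 6, 2)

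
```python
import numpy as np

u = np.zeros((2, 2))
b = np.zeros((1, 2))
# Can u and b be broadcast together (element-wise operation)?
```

Yes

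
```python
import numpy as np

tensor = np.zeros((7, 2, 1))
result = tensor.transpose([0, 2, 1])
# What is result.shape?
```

(7, 1, 2)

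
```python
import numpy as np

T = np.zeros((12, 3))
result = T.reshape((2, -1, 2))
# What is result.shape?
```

(2, 9, 2)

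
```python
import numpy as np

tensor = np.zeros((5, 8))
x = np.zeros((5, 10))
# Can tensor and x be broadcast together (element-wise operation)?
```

No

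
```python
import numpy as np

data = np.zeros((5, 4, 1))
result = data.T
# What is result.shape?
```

(1, 4, 5)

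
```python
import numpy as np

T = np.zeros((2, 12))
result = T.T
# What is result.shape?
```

(12, 2)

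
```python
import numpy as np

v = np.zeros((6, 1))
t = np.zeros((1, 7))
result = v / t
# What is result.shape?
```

(6, 7)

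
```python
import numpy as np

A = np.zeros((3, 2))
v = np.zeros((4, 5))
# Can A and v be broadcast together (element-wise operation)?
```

No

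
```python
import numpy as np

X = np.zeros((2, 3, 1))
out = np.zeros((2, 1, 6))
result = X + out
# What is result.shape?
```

(2, 3, 6)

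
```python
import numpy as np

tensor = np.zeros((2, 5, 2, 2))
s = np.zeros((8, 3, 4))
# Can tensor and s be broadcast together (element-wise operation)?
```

No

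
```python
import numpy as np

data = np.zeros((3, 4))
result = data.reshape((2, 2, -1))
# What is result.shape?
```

(2, 2, 3)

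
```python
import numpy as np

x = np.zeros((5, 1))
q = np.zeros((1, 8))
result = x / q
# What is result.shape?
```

(5, 8)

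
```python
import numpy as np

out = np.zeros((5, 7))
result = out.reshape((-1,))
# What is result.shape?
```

(35,)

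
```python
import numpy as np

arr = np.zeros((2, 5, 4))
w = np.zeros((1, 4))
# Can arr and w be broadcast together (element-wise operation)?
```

Yes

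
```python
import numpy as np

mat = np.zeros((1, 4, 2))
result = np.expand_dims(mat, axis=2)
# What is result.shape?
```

(1, 4, 1, 2)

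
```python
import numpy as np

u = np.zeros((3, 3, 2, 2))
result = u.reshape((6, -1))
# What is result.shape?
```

(6, 6)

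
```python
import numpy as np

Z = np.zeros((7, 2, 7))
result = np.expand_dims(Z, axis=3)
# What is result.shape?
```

(7, 2, 7, 1)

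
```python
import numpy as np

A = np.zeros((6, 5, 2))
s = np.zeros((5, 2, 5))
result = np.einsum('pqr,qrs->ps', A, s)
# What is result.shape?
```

(6, 5)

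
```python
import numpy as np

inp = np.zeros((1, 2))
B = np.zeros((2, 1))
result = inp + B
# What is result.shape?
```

(2, 2)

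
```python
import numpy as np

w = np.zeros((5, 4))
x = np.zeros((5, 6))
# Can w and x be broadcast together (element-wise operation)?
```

No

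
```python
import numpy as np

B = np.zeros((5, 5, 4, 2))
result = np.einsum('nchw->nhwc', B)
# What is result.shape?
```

(5, 4, 2, 5)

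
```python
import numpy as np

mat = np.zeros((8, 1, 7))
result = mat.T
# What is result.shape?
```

(7, 1, 8)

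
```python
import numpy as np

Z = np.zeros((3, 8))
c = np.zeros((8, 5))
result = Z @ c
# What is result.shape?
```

(3, 5)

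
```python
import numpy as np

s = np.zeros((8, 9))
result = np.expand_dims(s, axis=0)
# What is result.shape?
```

(1, 8, 9)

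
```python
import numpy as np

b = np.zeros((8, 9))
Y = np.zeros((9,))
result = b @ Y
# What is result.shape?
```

(8,)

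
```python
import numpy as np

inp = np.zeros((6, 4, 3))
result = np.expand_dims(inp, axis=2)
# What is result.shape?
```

(6, 4, 1, 3)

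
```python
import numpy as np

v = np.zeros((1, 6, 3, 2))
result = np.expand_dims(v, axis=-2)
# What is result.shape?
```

(1, 6, 3, 1, 2)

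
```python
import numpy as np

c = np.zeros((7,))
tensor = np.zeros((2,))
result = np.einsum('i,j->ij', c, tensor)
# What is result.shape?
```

(7, 2)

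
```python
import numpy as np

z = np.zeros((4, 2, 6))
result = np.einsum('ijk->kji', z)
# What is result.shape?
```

(6, 2, 4)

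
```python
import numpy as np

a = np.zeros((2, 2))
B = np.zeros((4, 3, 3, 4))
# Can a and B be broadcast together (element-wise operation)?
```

No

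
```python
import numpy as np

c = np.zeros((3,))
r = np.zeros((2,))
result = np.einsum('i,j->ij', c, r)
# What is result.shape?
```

(3, 2)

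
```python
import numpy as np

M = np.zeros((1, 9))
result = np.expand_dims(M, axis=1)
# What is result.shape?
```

(1, 1, 9)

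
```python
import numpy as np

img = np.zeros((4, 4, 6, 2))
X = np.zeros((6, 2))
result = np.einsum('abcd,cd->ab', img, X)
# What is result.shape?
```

(4, 4)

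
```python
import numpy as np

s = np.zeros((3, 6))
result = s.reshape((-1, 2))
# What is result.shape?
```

(9, 2)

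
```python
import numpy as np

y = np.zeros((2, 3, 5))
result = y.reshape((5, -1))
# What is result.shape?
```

(5, 6)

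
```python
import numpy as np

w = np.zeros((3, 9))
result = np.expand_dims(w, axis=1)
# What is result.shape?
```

(3, 1, 9)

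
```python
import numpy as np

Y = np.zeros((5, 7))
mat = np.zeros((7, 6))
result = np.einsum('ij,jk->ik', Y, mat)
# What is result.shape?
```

(5, 6)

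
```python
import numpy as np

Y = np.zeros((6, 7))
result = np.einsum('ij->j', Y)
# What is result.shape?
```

(7,)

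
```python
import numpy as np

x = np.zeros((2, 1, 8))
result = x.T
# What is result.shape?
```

(8, 1, 2)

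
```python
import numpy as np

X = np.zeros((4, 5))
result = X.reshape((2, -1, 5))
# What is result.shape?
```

(2, 2, 5)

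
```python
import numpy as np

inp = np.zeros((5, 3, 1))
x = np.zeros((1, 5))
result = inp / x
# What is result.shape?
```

(5, 3, 5)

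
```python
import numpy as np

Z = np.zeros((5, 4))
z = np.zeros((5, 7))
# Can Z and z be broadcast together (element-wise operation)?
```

No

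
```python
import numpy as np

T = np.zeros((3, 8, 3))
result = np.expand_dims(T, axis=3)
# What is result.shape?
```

(3, 8, 3, 1)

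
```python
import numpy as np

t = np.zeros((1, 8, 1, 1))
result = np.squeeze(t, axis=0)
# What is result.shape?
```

(8, 1, 1)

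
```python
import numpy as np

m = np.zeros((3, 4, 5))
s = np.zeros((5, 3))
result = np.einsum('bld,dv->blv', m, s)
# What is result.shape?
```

(3, 4, 3)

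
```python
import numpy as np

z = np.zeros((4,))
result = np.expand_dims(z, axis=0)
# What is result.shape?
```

(1, 4)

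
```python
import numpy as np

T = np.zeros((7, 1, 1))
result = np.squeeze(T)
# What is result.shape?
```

(7,)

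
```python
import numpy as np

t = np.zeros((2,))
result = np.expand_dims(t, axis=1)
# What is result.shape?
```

(2, 1)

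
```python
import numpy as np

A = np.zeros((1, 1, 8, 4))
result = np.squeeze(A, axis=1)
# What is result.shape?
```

(1, 8, 4)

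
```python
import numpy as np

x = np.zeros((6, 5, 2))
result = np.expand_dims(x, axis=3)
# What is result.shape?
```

(6, 5, 2, 1)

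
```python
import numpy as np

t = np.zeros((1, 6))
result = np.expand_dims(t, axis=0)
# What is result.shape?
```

(1, 1, 6)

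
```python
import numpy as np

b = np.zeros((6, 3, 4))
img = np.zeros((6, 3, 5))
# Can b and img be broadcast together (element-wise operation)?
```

No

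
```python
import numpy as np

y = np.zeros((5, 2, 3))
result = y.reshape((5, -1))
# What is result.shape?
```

(5, 6)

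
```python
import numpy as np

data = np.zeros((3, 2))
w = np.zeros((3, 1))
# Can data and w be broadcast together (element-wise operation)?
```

Yes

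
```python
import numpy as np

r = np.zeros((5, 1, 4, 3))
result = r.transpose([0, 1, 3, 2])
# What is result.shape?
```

(5, 1, 3, 4)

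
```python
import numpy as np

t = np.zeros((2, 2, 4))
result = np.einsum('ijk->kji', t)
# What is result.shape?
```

(4, 2, 2)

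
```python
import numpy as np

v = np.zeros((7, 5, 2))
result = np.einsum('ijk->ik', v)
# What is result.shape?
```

(7, 2)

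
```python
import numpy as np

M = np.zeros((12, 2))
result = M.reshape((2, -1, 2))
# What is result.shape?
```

(2, 6, 2)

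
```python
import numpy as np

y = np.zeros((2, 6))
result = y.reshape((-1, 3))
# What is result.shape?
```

(4, 3)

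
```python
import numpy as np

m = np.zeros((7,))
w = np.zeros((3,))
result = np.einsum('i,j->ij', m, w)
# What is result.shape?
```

(7, 3)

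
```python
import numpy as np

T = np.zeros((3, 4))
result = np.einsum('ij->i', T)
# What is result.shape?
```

(3,)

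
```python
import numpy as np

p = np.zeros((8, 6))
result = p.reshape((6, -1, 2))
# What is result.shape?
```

(6, 4, 2)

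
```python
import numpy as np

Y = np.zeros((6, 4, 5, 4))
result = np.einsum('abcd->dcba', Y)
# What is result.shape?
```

(4, 5, 4, 6)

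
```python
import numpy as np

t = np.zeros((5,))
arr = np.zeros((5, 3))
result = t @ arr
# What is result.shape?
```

(3,)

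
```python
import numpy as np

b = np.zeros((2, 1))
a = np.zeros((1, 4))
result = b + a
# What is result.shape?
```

(2, 4)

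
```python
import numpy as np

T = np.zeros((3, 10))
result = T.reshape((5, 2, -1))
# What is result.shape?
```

(5, 2, 3)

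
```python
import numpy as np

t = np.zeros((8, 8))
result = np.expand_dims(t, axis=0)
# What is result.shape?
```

(1, 8, 8)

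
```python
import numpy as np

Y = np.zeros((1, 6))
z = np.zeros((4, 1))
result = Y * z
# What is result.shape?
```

(4, 6)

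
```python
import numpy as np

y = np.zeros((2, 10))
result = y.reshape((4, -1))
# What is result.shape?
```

(4, 5)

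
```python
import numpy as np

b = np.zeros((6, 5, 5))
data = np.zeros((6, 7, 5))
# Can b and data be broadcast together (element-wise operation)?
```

No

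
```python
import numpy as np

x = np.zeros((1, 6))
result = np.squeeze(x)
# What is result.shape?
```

(6,)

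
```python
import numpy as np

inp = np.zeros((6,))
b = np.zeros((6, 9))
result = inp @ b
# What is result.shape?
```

(9,)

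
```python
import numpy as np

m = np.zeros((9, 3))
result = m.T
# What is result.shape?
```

(3, 9)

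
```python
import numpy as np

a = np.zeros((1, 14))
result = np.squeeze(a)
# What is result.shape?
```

(14,)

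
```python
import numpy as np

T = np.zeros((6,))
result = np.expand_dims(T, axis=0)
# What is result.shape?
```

(1, 6)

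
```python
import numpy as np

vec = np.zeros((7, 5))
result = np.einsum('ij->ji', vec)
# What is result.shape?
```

(5, 7)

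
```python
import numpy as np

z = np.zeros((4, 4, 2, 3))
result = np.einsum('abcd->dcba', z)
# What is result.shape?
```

(3, 2, 4, 4)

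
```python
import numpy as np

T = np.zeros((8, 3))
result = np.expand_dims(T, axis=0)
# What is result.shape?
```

(1, 8, 3)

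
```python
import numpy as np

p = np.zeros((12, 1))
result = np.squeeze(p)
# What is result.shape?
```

(12,)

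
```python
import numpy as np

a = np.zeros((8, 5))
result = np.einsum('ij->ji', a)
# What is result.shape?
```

(5, 8)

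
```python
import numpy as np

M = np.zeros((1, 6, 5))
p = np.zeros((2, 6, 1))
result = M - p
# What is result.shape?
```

(2, 6, 5)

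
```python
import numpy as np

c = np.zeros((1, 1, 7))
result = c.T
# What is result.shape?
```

(7, 1, 1)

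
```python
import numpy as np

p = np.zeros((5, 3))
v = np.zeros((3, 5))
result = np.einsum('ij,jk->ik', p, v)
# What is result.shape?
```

(5, 5)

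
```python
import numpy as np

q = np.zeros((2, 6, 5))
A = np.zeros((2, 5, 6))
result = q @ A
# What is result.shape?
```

(2, 6, 6)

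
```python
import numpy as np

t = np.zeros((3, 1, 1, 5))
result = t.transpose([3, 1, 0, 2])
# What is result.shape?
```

(5, 1, 3, 1)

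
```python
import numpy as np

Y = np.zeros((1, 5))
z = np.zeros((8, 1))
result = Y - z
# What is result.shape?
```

(8, 5)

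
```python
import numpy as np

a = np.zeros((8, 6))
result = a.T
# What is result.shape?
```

(6, 8)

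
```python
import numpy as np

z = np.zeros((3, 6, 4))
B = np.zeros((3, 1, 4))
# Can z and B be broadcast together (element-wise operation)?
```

Yes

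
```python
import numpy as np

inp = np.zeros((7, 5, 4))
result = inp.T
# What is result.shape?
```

(4, 5, 7)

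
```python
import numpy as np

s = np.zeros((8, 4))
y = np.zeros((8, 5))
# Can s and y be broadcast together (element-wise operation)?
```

No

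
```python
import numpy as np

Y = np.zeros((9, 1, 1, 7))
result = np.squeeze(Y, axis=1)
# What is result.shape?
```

(9, 1, 7)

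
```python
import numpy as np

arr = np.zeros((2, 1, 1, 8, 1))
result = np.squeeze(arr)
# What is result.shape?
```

(2, 8)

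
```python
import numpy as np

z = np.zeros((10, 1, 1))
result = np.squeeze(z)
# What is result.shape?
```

(10,)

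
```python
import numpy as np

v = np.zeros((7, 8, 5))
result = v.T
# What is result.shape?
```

(5, 8, 7)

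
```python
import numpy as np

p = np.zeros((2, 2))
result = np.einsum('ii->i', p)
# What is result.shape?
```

(2,)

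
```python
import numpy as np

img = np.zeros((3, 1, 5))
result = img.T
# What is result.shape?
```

(5, 1, 3)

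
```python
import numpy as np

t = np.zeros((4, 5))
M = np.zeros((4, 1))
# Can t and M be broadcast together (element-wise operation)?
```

Yes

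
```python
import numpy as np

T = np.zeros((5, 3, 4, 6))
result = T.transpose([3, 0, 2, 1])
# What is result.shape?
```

(6, 5, 4, 3)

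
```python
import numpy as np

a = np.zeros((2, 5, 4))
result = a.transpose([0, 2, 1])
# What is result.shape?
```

(2, 4, 5)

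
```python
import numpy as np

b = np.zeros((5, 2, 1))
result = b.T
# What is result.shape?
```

(1, 2, 5)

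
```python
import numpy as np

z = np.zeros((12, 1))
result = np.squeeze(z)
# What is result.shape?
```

(12,)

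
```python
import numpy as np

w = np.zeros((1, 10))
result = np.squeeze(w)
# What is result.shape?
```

(10,)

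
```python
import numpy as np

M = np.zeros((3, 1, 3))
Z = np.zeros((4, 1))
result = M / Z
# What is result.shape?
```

(3, 4, 3)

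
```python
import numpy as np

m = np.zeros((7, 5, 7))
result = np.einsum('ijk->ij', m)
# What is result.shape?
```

(7, 5)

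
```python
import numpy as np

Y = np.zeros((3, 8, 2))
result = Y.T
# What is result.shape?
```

(2, 8, 3)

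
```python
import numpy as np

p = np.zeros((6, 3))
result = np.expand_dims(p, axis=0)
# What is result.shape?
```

(1, 6, 3)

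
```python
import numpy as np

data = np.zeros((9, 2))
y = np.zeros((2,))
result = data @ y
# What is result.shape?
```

(9,)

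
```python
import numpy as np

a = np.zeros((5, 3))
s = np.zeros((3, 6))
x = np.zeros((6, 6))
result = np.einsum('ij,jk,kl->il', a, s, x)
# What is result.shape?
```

(5, 6)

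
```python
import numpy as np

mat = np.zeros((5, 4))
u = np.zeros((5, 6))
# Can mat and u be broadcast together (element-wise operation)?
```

No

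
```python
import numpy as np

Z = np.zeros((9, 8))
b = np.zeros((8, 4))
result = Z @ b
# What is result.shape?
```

(9, 4)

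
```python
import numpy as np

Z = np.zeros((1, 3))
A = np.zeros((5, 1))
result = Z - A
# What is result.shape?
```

(5, 3)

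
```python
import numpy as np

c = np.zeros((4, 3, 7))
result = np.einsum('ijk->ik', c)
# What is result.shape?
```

(4, 7)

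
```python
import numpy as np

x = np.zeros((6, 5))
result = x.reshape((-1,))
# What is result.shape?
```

(30,)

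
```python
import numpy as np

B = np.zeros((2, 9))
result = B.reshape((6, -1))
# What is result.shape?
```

(6, 3)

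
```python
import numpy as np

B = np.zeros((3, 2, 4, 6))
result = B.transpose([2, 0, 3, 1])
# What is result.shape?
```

(4, 3, 6, 2)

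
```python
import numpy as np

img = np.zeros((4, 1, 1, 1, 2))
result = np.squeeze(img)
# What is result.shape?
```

(4, 2)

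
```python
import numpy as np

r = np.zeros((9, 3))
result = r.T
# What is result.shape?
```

(3, 9)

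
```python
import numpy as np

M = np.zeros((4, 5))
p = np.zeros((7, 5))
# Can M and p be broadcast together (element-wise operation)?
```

No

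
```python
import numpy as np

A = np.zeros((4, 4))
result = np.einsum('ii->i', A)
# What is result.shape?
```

(4,)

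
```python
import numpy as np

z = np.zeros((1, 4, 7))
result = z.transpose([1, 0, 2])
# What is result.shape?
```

(4, 1, 7)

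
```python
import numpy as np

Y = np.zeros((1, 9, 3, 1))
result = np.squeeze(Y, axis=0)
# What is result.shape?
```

(9, 3, 1)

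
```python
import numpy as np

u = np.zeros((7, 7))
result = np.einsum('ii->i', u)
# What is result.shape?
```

(7,)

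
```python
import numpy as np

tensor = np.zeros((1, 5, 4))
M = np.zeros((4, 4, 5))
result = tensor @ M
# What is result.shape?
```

(4, 5, 5)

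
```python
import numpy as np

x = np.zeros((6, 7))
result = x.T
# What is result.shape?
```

(7, 6)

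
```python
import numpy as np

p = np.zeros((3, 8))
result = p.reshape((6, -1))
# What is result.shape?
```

(6, 4)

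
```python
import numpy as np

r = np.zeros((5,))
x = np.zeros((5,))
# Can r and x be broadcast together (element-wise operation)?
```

Yes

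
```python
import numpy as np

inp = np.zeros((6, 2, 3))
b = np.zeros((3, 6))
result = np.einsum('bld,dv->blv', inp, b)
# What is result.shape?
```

(6, 2, 6)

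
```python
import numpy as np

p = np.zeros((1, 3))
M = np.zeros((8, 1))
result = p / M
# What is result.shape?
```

(8, 3)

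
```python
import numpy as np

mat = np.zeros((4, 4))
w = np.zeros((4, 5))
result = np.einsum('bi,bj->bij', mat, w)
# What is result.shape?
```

(4, 4, 5)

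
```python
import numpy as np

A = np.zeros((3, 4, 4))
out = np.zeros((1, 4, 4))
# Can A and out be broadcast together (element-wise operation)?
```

Yes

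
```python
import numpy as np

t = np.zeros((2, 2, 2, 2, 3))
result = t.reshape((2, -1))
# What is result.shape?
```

(2, 24)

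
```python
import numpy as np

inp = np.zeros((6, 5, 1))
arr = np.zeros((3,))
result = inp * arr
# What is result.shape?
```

(6, 5, 3)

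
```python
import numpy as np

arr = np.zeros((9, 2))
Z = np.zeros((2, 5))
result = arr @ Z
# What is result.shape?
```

(9, 5)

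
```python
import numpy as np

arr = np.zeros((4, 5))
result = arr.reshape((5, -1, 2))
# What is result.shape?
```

(5, 2, 2)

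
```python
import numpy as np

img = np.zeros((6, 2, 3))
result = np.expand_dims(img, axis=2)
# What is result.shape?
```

(6, 2, 1, 3)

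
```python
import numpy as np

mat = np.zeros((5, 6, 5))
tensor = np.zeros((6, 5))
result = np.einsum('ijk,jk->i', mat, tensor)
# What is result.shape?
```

(5,)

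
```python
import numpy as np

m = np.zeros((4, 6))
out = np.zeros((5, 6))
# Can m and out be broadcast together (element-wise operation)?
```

No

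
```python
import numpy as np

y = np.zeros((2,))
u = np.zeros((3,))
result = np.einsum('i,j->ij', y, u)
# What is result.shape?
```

(2, 3)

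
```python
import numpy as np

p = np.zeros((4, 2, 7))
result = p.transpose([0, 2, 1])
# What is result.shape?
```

(4, 7, 2)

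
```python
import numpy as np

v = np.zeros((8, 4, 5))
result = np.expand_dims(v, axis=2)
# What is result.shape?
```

(8, 4, 1, 5)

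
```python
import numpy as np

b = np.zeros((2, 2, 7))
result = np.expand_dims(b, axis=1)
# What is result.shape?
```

(2, 1, 2, 7)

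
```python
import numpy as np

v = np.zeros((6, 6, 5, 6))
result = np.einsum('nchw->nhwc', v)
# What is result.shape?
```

(6, 5, 6, 6)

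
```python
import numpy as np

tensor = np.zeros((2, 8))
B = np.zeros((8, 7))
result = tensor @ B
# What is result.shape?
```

(2, 7)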